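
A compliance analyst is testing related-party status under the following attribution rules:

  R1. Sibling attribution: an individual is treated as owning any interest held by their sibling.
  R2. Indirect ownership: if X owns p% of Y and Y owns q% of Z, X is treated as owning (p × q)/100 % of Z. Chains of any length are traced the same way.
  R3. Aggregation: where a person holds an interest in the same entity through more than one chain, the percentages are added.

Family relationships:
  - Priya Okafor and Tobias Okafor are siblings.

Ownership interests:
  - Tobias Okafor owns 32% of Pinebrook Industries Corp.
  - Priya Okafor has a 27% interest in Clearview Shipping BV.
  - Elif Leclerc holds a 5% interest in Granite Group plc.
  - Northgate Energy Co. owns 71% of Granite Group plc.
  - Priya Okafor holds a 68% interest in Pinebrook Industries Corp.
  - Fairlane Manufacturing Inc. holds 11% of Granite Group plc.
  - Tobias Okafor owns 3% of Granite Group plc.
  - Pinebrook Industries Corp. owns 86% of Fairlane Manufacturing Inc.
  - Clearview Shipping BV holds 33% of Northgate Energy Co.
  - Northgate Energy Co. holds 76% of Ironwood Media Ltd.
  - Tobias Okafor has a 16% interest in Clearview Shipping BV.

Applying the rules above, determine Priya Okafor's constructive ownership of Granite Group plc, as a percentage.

22.5349%

By sibling attribution (R1), Priya Okafor is treated as also owning Tobias Okafor's interest in Clearview Shipping BV, giving 27% + 16% = 43%.
By sibling attribution (R1), Priya Okafor is treated as also owning Tobias Okafor's interest in Pinebrook Industries Corp, giving 68% + 32% = 100%.
By sibling attribution (R1), Priya Okafor is treated as owning Tobias Okafor's 3% interest in Granite Group plc.
Chain via Clearview Shipping BV → Northgate Energy Co. (R2): 43% × 33% × 71% = 10.0749% of Granite Group plc.
Chain via Pinebrook Industries Corp. → Fairlane Manufacturing Inc. (R2): 100% × 86% × 11% = 9.46% of Granite Group plc.
Direct interest in Granite Group plc: 3%.
Aggregating (R3): 10.0749% + 9.46% + 3% = 22.5349%.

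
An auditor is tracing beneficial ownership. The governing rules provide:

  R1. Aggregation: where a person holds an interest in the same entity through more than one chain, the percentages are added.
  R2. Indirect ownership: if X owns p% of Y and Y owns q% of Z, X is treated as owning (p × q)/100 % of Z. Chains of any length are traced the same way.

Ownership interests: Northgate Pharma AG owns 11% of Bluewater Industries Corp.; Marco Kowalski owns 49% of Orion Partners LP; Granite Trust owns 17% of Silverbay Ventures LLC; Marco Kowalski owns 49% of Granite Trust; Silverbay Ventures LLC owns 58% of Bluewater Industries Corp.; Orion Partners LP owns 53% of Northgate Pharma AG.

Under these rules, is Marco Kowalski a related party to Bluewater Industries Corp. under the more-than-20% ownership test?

No

Chain via Granite Trust → Silverbay Ventures LLC (R2): 49% × 17% × 58% = 4.8314% of Bluewater Industries Corp.
Chain via Orion Partners LP → Northgate Pharma AG (R2): 49% × 53% × 11% = 2.8567% of Bluewater Industries Corp.
Aggregating (R1): 4.8314% + 2.8567% = 7.6881%.
7.6881% does not exceed the 20% threshold, so Marco is not a related party to Bluewater Industries Corp.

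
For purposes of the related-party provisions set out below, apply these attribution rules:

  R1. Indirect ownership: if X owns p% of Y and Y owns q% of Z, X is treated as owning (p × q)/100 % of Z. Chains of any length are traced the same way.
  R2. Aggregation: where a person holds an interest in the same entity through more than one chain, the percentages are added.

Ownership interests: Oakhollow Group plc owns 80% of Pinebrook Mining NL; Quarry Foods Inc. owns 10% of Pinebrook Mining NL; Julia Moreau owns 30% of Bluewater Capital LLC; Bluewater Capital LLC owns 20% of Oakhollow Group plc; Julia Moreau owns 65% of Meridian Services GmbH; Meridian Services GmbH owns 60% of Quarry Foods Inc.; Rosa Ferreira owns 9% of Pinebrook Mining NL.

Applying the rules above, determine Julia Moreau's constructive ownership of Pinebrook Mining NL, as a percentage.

Chain via Bluewater Capital LLC → Oakhollow Group plc (R1): 30% × 20% × 80% = 4.8% of Pinebrook Mining NL.
Chain via Meridian Services GmbH → Quarry Foods Inc. (R1): 65% × 60% × 10% = 3.9% of Pinebrook Mining NL.
Aggregating (R2): 4.8% + 3.9% = 8.7%.

8.7%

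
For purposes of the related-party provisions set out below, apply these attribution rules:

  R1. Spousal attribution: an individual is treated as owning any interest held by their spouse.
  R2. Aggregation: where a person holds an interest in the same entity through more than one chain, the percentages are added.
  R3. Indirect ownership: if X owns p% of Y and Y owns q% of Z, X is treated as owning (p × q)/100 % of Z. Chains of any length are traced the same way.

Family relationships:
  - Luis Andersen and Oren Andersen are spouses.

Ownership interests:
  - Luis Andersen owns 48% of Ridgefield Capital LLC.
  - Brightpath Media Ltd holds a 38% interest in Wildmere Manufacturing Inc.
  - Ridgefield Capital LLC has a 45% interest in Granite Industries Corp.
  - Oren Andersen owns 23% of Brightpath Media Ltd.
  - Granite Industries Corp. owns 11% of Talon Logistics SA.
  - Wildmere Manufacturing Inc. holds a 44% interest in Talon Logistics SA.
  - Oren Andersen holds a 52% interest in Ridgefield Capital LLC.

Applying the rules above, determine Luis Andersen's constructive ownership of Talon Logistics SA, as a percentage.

8.7956%

By spousal attribution (R1), Luis Andersen is treated as also owning Oren Andersen's interest in Ridgefield Capital LLC, giving 48% + 52% = 100%.
By spousal attribution (R1), Luis Andersen is treated as owning Oren Andersen's 23% interest in Brightpath Media Ltd.
Chain via Ridgefield Capital LLC → Granite Industries Corp. (R3): 100% × 45% × 11% = 4.95% of Talon Logistics SA.
Chain via Brightpath Media Ltd → Wildmere Manufacturing Inc. (R3): 23% × 38% × 44% = 3.8456% of Talon Logistics SA.
Aggregating (R2): 4.95% + 3.8456% = 8.7956%.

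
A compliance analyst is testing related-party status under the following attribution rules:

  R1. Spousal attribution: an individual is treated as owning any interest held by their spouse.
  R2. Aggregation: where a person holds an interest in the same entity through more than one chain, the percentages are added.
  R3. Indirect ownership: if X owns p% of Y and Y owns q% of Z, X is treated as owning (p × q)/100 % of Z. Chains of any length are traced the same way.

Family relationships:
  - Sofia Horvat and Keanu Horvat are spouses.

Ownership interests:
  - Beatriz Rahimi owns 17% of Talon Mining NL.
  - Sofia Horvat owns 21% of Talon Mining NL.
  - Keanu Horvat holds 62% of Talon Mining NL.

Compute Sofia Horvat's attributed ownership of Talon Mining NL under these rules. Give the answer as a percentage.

83%

By spousal attribution (R1), Sofia Horvat is treated as also owning Keanu Horvat's interest in Talon Mining NL, giving 21% + 62% = 83%.
Direct interest in Talon Mining NL: 83%.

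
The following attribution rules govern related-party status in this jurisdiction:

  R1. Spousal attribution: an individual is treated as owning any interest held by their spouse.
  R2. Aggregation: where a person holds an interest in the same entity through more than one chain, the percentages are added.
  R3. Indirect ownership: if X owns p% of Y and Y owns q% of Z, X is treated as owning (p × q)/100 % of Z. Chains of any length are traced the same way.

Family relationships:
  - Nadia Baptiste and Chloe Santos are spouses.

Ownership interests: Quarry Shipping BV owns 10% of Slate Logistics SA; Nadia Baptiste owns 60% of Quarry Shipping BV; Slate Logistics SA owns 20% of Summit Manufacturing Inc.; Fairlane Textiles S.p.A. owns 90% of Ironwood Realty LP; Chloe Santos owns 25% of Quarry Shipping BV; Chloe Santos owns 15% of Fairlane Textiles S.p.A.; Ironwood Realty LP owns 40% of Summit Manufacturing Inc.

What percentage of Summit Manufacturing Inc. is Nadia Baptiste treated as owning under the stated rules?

7.1%

By spousal attribution (R1), Nadia Baptiste is treated as also owning Chloe Santos's interest in Quarry Shipping BV, giving 60% + 25% = 85%.
By spousal attribution (R1), Nadia Baptiste is treated as owning Chloe Santos's 15% interest in Fairlane Textiles S.p.A.
Chain via Quarry Shipping BV → Slate Logistics SA (R3): 85% × 10% × 20% = 1.7% of Summit Manufacturing Inc.
Chain via Fairlane Textiles S.p.A. → Ironwood Realty LP (R3): 15% × 90% × 40% = 5.4% of Summit Manufacturing Inc.
Aggregating (R2): 1.7% + 5.4% = 7.1%.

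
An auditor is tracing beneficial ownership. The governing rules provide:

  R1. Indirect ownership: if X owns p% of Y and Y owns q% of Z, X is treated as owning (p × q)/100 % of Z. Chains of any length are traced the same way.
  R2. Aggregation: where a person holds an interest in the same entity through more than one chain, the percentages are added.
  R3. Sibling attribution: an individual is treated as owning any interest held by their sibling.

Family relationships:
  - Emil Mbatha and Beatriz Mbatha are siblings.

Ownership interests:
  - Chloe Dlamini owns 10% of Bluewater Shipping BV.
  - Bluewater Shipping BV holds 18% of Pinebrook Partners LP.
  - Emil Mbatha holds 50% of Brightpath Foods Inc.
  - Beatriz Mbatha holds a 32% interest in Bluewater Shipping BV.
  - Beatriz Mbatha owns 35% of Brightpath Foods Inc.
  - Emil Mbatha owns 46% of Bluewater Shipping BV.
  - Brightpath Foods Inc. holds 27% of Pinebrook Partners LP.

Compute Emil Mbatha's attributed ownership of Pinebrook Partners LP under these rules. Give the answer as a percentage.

By sibling attribution (R3), Emil Mbatha is treated as also owning Beatriz Mbatha's interest in Bluewater Shipping BV, giving 46% + 32% = 78%.
By sibling attribution (R3), Emil Mbatha is treated as also owning Beatriz Mbatha's interest in Brightpath Foods Inc, giving 50% + 35% = 85%.
Chain via Bluewater Shipping BV (R1): 78% × 18% = 14.04% of Pinebrook Partners LP.
Chain via Brightpath Foods Inc. (R1): 85% × 27% = 22.95% of Pinebrook Partners LP.
Aggregating (R2): 14.04% + 22.95% = 36.99%.

36.99%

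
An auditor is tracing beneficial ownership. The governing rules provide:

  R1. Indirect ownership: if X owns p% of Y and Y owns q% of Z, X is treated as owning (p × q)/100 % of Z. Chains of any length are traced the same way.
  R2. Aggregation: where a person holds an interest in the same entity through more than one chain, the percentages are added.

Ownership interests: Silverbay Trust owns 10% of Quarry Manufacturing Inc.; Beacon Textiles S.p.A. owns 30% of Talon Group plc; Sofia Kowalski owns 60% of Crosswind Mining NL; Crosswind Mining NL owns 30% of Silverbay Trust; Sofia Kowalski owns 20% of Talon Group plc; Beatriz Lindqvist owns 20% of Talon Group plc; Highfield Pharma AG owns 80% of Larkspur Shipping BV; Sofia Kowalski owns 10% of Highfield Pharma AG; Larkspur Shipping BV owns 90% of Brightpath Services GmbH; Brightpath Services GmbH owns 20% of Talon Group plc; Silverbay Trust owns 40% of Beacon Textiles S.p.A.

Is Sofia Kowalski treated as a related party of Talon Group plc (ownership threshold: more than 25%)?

No

Chain via Crosswind Mining NL → Silverbay Trust → Beacon Textiles S.p.A. (R1): 60% × 30% × 40% × 30% = 2.16% of Talon Group plc.
Chain via Highfield Pharma AG → Larkspur Shipping BV → Brightpath Services GmbH (R1): 10% × 80% × 90% × 20% = 1.44% of Talon Group plc.
Direct interest in Talon Group plc: 20%.
Aggregating (R2): 2.16% + 1.44% + 20% = 23.6%.
23.6% does not exceed the 25% threshold, so Sofia is not a related party to Talon Group plc.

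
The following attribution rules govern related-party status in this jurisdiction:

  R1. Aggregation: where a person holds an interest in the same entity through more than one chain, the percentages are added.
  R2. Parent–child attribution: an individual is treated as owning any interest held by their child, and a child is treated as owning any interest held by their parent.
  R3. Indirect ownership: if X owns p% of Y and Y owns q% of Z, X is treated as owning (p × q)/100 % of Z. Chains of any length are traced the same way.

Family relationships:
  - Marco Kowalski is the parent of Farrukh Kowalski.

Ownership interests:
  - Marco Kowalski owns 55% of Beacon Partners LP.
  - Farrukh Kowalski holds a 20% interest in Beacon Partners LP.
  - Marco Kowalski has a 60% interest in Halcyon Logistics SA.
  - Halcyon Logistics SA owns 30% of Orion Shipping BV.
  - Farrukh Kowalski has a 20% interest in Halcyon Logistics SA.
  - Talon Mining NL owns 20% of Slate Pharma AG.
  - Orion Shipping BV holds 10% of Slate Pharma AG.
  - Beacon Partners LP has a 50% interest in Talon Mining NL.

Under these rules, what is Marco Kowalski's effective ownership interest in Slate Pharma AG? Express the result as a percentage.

By parent–child attribution (R2), Marco Kowalski is treated as also owning Farrukh Kowalski's interest in Halcyon Logistics SA, giving 60% + 20% = 80%.
By parent–child attribution (R2), Marco Kowalski is treated as also owning Farrukh Kowalski's interest in Beacon Partners LP, giving 55% + 20% = 75%.
Chain via Halcyon Logistics SA → Orion Shipping BV (R3): 80% × 30% × 10% = 2.4% of Slate Pharma AG.
Chain via Beacon Partners LP → Talon Mining NL (R3): 75% × 50% × 20% = 7.5% of Slate Pharma AG.
Aggregating (R1): 2.4% + 7.5% = 9.9%.

9.9%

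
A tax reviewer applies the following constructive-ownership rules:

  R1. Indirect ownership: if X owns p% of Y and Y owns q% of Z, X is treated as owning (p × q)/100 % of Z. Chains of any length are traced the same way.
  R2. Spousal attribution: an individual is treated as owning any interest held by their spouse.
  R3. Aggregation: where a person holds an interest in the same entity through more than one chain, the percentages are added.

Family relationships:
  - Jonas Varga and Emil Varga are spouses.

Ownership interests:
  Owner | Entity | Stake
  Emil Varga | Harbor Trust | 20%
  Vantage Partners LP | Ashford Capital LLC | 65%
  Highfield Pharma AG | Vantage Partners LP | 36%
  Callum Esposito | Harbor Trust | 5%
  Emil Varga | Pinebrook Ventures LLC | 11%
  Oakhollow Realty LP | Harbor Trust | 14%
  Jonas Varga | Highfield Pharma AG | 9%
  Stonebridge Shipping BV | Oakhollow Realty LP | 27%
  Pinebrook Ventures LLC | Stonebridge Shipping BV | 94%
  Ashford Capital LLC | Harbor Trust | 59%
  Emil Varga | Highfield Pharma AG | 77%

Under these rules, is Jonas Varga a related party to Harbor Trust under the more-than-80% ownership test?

By spousal attribution (R2), Jonas Varga is treated as also owning Emil Varga's interest in Highfield Pharma AG, giving 9% + 77% = 86%.
By spousal attribution (R2), Jonas Varga is treated as owning Emil Varga's 11% interest in Pinebrook Ventures LLC.
By spousal attribution (R2), Jonas Varga is treated as owning Emil Varga's 20% interest in Harbor Trust.
Chain via Highfield Pharma AG → Vantage Partners LP → Ashford Capital LLC (R1): 86% × 36% × 65% × 59% = 11.87316% of Harbor Trust.
Chain via Pinebrook Ventures LLC → Stonebridge Shipping BV → Oakhollow Realty LP (R1): 11% × 94% × 27% × 14% = 0.390852% of Harbor Trust.
Direct interest in Harbor Trust: 20%.
Aggregating (R3): 11.87316% + 0.390852% + 20% = 32.264012%.
32.264012% does not exceed the 80% threshold, so Jonas is not a related party to Harbor Trust.

No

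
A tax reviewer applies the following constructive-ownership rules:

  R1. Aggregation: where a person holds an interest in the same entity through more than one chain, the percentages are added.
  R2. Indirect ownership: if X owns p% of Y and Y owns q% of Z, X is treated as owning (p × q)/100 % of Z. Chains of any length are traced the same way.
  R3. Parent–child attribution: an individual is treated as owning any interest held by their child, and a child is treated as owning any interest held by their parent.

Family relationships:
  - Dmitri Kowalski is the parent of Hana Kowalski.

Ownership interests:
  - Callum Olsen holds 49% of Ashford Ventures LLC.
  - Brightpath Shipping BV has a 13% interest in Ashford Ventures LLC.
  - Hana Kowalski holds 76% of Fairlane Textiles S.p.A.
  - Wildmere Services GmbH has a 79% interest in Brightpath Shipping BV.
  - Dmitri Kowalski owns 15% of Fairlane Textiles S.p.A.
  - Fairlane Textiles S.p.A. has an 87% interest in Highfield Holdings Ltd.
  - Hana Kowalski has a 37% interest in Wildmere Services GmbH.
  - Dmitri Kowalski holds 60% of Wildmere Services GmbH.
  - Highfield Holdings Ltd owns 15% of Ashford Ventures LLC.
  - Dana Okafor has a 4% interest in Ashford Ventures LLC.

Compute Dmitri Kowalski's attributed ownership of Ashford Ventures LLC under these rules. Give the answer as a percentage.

21.8374%

By parent–child attribution (R3), Dmitri Kowalski is treated as also owning Hana Kowalski's interest in Wildmere Services GmbH, giving 60% + 37% = 97%.
By parent–child attribution (R3), Dmitri Kowalski is treated as also owning Hana Kowalski's interest in Fairlane Textiles S.p.A, giving 15% + 76% = 91%.
Chain via Wildmere Services GmbH → Brightpath Shipping BV (R2): 97% × 79% × 13% = 9.9619% of Ashford Ventures LLC.
Chain via Fairlane Textiles S.p.A. → Highfield Holdings Ltd (R2): 91% × 87% × 15% = 11.8755% of Ashford Ventures LLC.
Aggregating (R1): 9.9619% + 11.8755% = 21.8374%.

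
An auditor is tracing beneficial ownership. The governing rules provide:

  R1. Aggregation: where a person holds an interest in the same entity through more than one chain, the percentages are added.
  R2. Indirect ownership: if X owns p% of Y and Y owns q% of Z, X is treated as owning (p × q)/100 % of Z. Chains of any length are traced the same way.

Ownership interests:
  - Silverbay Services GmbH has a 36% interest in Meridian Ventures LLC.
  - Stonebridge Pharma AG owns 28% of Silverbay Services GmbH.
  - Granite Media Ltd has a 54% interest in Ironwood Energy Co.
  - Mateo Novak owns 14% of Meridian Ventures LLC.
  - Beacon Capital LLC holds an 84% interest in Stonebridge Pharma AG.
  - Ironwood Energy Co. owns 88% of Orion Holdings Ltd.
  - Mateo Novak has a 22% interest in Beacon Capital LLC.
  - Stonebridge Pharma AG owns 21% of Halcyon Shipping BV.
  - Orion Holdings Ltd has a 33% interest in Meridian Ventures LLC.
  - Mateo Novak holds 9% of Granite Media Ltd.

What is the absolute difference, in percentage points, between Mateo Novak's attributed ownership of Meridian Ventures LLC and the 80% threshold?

62.725872

Chain via Beacon Capital LLC → Stonebridge Pharma AG → Silverbay Services GmbH (R2): 22% × 84% × 28% × 36% = 1.862784% of Meridian Ventures LLC.
Chain via Granite Media Ltd → Ironwood Energy Co. → Orion Holdings Ltd (R2): 9% × 54% × 88% × 33% = 1.411344% of Meridian Ventures LLC.
Direct interest in Meridian Ventures LLC: 14%.
Aggregating (R1): 1.862784% + 1.411344% + 14% = 17.274128%.
17.274128% falls short of the 80% threshold by 62.725872 percentage points.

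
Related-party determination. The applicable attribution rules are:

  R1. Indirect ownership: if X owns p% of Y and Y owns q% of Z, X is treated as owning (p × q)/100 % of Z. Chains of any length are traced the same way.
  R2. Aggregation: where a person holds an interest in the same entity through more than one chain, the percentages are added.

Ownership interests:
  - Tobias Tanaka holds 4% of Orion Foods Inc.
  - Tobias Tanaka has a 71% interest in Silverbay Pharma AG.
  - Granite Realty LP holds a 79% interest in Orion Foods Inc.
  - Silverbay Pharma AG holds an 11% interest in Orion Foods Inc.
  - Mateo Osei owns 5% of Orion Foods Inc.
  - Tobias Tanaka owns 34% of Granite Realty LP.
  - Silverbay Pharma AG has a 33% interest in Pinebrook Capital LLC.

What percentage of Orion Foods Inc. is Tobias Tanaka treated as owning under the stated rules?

Chain via Silverbay Pharma AG (R1): 71% × 11% = 7.81% of Orion Foods Inc.
Chain via Granite Realty LP (R1): 34% × 79% = 26.86% of Orion Foods Inc.
Direct interest in Orion Foods Inc: 4%.
Aggregating (R2): 7.81% + 26.86% + 4% = 38.67%.

38.67%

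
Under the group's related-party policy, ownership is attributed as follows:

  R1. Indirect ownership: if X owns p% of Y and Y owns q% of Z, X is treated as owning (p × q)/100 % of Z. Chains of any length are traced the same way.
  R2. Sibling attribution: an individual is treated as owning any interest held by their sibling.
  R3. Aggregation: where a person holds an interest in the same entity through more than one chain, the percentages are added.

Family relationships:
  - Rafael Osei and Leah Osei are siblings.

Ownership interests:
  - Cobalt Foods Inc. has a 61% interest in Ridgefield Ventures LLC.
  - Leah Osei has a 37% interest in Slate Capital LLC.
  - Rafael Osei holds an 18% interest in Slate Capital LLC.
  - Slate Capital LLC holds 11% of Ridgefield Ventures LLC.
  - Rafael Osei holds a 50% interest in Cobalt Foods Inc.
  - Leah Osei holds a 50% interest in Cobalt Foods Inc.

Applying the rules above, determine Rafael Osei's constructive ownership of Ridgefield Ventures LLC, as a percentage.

67.05%

By sibling attribution (R2), Rafael Osei is treated as also owning Leah Osei's interest in Slate Capital LLC, giving 18% + 37% = 55%.
By sibling attribution (R2), Rafael Osei is treated as also owning Leah Osei's interest in Cobalt Foods Inc, giving 50% + 50% = 100%.
Chain via Slate Capital LLC (R1): 55% × 11% = 6.05% of Ridgefield Ventures LLC.
Chain via Cobalt Foods Inc. (R1): 100% × 61% = 61% of Ridgefield Ventures LLC.
Aggregating (R3): 6.05% + 61% = 67.05%.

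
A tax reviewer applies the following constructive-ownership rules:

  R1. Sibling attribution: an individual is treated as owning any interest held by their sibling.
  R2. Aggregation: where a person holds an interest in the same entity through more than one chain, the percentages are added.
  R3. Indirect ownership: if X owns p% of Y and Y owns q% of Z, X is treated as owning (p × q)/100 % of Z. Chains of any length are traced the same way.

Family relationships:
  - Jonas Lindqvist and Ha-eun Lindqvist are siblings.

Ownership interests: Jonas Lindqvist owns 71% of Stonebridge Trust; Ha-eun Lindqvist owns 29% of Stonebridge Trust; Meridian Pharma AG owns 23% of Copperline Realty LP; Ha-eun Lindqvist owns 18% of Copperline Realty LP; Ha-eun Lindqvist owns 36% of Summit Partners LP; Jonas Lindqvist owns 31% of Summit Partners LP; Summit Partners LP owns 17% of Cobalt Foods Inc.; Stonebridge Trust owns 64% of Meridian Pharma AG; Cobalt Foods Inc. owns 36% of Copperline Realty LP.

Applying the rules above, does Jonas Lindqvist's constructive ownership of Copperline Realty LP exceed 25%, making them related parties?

By sibling attribution (R1), Jonas Lindqvist is treated as also owning Ha-eun Lindqvist's interest in Summit Partners LP, giving 31% + 36% = 67%.
By sibling attribution (R1), Jonas Lindqvist is treated as also owning Ha-eun Lindqvist's interest in Stonebridge Trust, giving 71% + 29% = 100%.
By sibling attribution (R1), Jonas Lindqvist is treated as owning Ha-eun Lindqvist's 18% interest in Copperline Realty LP.
Chain via Summit Partners LP → Cobalt Foods Inc. (R3): 67% × 17% × 36% = 4.1004% of Copperline Realty LP.
Chain via Stonebridge Trust → Meridian Pharma AG (R3): 100% × 64% × 23% = 14.72% of Copperline Realty LP.
Direct interest in Copperline Realty LP: 18%.
Aggregating (R2): 4.1004% + 14.72% + 18% = 36.8204%.
36.8204% exceeds the 25% threshold, so Jonas is a related party to Copperline Realty LP.

Yes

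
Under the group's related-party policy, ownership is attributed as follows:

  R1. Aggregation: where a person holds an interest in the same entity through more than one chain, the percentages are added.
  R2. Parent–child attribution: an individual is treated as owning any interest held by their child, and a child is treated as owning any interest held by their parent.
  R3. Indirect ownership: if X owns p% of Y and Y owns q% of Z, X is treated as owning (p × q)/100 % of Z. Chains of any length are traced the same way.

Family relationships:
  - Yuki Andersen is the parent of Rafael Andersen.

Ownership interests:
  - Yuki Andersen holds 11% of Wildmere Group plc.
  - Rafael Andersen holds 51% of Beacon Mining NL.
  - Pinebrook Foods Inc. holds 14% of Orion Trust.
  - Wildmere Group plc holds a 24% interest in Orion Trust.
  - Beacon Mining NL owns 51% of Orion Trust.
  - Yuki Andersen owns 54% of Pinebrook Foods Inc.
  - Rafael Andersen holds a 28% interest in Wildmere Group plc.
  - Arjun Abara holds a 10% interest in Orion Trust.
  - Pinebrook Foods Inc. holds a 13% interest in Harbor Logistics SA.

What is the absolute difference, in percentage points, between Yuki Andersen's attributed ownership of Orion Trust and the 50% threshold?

7.07

By parent–child attribution (R2), Yuki Andersen is treated as also owning Rafael Andersen's interest in Wildmere Group plc, giving 11% + 28% = 39%.
By parent–child attribution (R2), Yuki Andersen is treated as owning Rafael Andersen's 51% interest in Beacon Mining NL.
Chain via Wildmere Group plc (R3): 39% × 24% = 9.36% of Orion Trust.
Chain via Pinebrook Foods Inc. (R3): 54% × 14% = 7.56% of Orion Trust.
Chain via Beacon Mining NL (R3): 51% × 51% = 26.01% of Orion Trust.
Aggregating (R1): 9.36% + 7.56% + 26.01% = 42.93%.
42.93% falls short of the 50% threshold by 7.07 percentage points.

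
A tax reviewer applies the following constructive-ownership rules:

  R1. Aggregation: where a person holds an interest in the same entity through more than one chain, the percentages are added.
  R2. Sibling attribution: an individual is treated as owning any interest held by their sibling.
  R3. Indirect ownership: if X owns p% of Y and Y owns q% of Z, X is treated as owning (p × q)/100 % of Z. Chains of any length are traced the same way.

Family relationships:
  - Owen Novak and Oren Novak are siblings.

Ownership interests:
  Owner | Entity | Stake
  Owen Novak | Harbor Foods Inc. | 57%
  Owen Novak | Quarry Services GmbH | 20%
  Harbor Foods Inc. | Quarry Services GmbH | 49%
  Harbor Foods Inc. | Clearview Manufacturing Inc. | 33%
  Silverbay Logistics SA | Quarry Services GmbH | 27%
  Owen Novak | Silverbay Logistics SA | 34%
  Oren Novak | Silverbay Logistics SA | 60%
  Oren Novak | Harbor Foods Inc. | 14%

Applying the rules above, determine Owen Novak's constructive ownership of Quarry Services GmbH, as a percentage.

By sibling attribution (R2), Owen Novak is treated as also owning Oren Novak's interest in Harbor Foods Inc, giving 57% + 14% = 71%.
By sibling attribution (R2), Owen Novak is treated as also owning Oren Novak's interest in Silverbay Logistics SA, giving 34% + 60% = 94%.
Chain via Harbor Foods Inc. (R3): 71% × 49% = 34.79% of Quarry Services GmbH.
Chain via Silverbay Logistics SA (R3): 94% × 27% = 25.38% of Quarry Services GmbH.
Direct interest in Quarry Services GmbH: 20%.
Aggregating (R1): 34.79% + 25.38% + 20% = 80.17%.

80.17%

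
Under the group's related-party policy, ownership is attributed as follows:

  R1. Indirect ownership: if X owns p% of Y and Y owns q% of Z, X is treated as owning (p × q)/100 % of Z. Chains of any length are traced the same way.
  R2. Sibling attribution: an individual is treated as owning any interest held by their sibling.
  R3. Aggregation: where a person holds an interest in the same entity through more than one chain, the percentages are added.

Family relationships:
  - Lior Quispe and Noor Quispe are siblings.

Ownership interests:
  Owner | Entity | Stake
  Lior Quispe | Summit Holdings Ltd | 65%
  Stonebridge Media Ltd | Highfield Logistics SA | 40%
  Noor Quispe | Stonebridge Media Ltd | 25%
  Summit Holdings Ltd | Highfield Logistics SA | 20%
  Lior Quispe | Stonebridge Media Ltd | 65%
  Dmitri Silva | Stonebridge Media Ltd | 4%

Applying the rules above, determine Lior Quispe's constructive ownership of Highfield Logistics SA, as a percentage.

49%

By sibling attribution (R2), Lior Quispe is treated as also owning Noor Quispe's interest in Stonebridge Media Ltd, giving 65% + 25% = 90%.
Chain via Stonebridge Media Ltd (R1): 90% × 40% = 36% of Highfield Logistics SA.
Chain via Summit Holdings Ltd (R1): 65% × 20% = 13% of Highfield Logistics SA.
Aggregating (R3): 36% + 13% = 49%.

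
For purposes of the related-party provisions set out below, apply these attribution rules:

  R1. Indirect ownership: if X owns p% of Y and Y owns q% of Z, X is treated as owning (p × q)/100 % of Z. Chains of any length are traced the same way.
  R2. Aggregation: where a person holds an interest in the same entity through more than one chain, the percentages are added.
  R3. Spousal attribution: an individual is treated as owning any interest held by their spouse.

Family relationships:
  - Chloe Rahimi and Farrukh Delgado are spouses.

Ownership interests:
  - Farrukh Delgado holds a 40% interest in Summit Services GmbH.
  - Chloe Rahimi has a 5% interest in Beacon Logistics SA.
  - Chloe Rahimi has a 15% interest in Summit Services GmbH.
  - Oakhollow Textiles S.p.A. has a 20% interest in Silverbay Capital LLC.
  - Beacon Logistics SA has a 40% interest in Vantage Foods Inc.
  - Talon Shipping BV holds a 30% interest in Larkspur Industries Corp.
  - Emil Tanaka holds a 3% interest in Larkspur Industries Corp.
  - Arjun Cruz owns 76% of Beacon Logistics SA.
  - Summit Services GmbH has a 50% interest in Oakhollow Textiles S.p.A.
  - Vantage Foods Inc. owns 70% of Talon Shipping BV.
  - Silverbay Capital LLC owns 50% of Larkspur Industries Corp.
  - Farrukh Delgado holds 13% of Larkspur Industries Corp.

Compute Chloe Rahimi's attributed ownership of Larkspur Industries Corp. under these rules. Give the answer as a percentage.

By spousal attribution (R3), Chloe Rahimi is treated as also owning Farrukh Delgado's interest in Summit Services GmbH, giving 15% + 40% = 55%.
By spousal attribution (R3), Chloe Rahimi is treated as owning Farrukh Delgado's 13% interest in Larkspur Industries Corp.
Chain via Beacon Logistics SA → Vantage Foods Inc. → Talon Shipping BV (R1): 5% × 40% × 70% × 30% = 0.42% of Larkspur Industries Corp.
Chain via Summit Services GmbH → Oakhollow Textiles S.p.A. → Silverbay Capital LLC (R1): 55% × 50% × 20% × 50% = 2.75% of Larkspur Industries Corp.
Direct interest in Larkspur Industries Corp: 13%.
Aggregating (R2): 0.42% + 2.75% + 13% = 16.17%.

16.17%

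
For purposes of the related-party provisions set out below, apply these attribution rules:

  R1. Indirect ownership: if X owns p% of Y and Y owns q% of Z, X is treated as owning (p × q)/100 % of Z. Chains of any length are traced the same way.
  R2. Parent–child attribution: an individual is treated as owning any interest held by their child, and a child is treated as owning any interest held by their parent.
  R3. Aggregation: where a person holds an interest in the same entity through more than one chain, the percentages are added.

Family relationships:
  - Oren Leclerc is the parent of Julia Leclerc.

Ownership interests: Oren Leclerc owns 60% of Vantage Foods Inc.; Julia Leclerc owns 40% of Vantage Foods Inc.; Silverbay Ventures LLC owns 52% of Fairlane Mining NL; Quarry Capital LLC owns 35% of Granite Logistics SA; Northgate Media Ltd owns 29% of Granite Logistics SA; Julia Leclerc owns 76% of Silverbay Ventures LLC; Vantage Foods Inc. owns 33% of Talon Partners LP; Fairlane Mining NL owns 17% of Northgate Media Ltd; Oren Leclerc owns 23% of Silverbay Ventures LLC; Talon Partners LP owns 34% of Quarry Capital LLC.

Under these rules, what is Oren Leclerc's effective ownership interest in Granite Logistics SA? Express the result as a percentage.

By parent–child attribution (R2), Oren Leclerc is treated as also owning Julia Leclerc's interest in Silverbay Ventures LLC, giving 23% + 76% = 99%.
By parent–child attribution (R2), Oren Leclerc is treated as also owning Julia Leclerc's interest in Vantage Foods Inc, giving 60% + 40% = 100%.
Chain via Silverbay Ventures LLC → Fairlane Mining NL → Northgate Media Ltd (R1): 99% × 52% × 17% × 29% = 2.537964% of Granite Logistics SA.
Chain via Vantage Foods Inc. → Talon Partners LP → Quarry Capital LLC (R1): 100% × 33% × 34% × 35% = 3.927% of Granite Logistics SA.
Aggregating (R3): 2.537964% + 3.927% = 6.464964%.

6.464964%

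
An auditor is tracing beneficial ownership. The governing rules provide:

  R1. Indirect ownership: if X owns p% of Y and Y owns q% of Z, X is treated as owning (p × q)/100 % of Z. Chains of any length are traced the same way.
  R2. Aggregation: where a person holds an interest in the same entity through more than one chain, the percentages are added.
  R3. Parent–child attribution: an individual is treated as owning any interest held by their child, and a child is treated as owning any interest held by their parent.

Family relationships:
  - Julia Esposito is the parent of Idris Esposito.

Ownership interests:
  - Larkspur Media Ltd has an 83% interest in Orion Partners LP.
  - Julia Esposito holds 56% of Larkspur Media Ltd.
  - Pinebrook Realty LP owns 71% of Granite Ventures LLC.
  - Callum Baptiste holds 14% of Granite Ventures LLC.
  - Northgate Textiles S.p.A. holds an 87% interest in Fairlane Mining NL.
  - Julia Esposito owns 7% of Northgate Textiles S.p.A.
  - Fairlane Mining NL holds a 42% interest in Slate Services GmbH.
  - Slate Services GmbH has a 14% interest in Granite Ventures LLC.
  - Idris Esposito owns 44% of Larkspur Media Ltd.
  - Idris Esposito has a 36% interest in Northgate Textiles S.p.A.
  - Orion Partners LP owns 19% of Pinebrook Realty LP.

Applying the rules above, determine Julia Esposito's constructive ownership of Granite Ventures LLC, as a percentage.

13.396408%

By parent–child attribution (R3), Julia Esposito is treated as also owning Idris Esposito's interest in Larkspur Media Ltd, giving 56% + 44% = 100%.
By parent–child attribution (R3), Julia Esposito is treated as also owning Idris Esposito's interest in Northgate Textiles S.p.A, giving 7% + 36% = 43%.
Chain via Larkspur Media Ltd → Orion Partners LP → Pinebrook Realty LP (R1): 100% × 83% × 19% × 71% = 11.1967% of Granite Ventures LLC.
Chain via Northgate Textiles S.p.A. → Fairlane Mining NL → Slate Services GmbH (R1): 43% × 87% × 42% × 14% = 2.199708% of Granite Ventures LLC.
Aggregating (R2): 11.1967% + 2.199708% = 13.396408%.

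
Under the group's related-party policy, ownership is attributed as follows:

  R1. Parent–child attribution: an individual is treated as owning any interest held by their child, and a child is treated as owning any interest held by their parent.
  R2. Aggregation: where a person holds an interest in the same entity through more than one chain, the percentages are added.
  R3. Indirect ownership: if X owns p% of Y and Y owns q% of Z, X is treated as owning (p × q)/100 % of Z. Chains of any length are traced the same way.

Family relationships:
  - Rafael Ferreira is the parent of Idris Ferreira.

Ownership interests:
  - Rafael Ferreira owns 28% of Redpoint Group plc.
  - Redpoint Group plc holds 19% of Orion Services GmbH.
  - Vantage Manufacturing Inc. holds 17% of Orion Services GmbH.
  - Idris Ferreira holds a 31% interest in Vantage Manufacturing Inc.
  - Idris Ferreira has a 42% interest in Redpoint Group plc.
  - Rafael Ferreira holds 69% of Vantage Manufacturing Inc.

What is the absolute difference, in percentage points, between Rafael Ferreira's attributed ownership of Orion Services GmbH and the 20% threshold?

10.3

By parent–child attribution (R1), Rafael Ferreira is treated as also owning Idris Ferreira's interest in Redpoint Group plc, giving 28% + 42% = 70%.
By parent–child attribution (R1), Rafael Ferreira is treated as also owning Idris Ferreira's interest in Vantage Manufacturing Inc, giving 69% + 31% = 100%.
Chain via Redpoint Group plc (R3): 70% × 19% = 13.3% of Orion Services GmbH.
Chain via Vantage Manufacturing Inc. (R3): 100% × 17% = 17% of Orion Services GmbH.
Aggregating (R2): 13.3% + 17% = 30.3%.
30.3% exceeds the 20% threshold by 10.3 percentage points.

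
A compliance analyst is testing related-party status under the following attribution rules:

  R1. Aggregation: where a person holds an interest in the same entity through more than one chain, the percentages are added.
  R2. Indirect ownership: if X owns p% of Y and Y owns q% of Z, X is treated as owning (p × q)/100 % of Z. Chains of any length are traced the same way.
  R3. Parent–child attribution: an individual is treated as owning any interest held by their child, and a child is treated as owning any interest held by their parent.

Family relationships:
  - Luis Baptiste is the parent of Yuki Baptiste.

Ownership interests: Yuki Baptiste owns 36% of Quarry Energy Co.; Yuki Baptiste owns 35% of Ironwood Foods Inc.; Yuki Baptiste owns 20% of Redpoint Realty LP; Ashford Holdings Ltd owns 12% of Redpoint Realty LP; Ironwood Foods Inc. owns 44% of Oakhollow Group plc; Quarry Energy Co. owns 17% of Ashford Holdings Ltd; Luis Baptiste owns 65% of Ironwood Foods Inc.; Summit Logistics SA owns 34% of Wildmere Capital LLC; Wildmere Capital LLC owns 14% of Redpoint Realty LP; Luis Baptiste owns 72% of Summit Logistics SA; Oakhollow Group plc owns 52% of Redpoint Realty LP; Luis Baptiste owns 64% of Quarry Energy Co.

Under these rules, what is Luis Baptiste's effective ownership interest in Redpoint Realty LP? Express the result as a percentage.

48.3472%

By parent–child attribution (R3), Luis Baptiste is treated as also owning Yuki Baptiste's interest in Quarry Energy Co, giving 64% + 36% = 100%.
By parent–child attribution (R3), Luis Baptiste is treated as also owning Yuki Baptiste's interest in Ironwood Foods Inc, giving 65% + 35% = 100%.
By parent–child attribution (R3), Luis Baptiste is treated as owning Yuki Baptiste's 20% interest in Redpoint Realty LP.
Chain via Quarry Energy Co. → Ashford Holdings Ltd (R2): 100% × 17% × 12% = 2.04% of Redpoint Realty LP.
Chain via Summit Logistics SA → Wildmere Capital LLC (R2): 72% × 34% × 14% = 3.4272% of Redpoint Realty LP.
Chain via Ironwood Foods Inc. → Oakhollow Group plc (R2): 100% × 44% × 52% = 22.88% of Redpoint Realty LP.
Direct interest in Redpoint Realty LP: 20%.
Aggregating (R1): 2.04% + 3.4272% + 22.88% + 20% = 48.3472%.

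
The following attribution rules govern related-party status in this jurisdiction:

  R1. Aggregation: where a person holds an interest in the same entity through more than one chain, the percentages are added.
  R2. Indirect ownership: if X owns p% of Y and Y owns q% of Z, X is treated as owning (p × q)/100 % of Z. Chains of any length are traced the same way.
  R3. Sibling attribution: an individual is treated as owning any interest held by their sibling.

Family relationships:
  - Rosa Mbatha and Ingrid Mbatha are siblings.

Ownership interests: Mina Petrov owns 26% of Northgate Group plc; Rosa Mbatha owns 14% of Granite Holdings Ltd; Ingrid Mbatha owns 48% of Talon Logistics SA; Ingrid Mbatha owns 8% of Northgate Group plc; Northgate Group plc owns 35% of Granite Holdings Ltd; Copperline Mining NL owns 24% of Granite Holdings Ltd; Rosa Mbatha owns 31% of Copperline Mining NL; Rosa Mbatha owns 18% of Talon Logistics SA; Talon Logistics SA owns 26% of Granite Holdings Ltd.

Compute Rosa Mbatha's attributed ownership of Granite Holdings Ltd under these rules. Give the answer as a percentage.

41.4%

By sibling attribution (R3), Rosa Mbatha is treated as also owning Ingrid Mbatha's interest in Talon Logistics SA, giving 18% + 48% = 66%.
By sibling attribution (R3), Rosa Mbatha is treated as owning Ingrid Mbatha's 8% interest in Northgate Group plc.
Chain via Talon Logistics SA (R2): 66% × 26% = 17.16% of Granite Holdings Ltd.
Chain via Copperline Mining NL (R2): 31% × 24% = 7.44% of Granite Holdings Ltd.
Direct interest in Granite Holdings Ltd: 14%.
Chain via Northgate Group plc (R2): 8% × 35% = 2.8% of Granite Holdings Ltd.
Aggregating (R1): 17.16% + 7.44% + 14% + 2.8% = 41.4%.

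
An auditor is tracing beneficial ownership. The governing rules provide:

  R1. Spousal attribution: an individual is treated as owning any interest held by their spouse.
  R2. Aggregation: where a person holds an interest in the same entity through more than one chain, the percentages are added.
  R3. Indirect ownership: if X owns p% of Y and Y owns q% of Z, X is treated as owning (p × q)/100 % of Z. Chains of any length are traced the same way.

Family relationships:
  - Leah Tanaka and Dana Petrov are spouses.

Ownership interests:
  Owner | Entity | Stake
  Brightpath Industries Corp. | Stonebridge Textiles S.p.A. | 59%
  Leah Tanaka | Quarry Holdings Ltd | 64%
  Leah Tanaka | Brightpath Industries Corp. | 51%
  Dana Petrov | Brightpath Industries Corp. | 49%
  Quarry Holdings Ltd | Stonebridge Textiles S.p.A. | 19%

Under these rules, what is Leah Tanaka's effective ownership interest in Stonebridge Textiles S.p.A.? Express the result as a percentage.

71.16%

By spousal attribution (R1), Leah Tanaka is treated as also owning Dana Petrov's interest in Brightpath Industries Corp, giving 51% + 49% = 100%.
Chain via Quarry Holdings Ltd (R3): 64% × 19% = 12.16% of Stonebridge Textiles S.p.A.
Chain via Brightpath Industries Corp. (R3): 100% × 59% = 59% of Stonebridge Textiles S.p.A.
Aggregating (R2): 12.16% + 59% = 71.16%.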